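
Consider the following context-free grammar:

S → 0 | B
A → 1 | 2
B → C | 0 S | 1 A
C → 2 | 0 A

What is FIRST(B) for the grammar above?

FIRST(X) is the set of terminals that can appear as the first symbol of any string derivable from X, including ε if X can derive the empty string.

We compute FIRST(B) using the standard algorithm.
FIRST(A) = {1, 2}
FIRST(B) = {0, 1, 2}
FIRST(C) = {0, 2}
FIRST(S) = {0, 1, 2}
Therefore, FIRST(B) = {0, 1, 2}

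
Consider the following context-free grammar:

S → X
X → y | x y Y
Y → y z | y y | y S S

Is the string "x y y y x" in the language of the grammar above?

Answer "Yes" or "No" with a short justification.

No - no valid derivation exists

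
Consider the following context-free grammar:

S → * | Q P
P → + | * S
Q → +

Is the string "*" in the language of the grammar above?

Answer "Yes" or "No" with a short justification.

Yes - a valid derivation exists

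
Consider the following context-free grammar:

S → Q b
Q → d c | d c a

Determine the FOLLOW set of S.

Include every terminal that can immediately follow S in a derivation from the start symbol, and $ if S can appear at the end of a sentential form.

We compute FOLLOW(S) using the standard algorithm.
FOLLOW(S) starts with {$}.
FIRST(Q) = {d}
FIRST(S) = {d}
FOLLOW(Q) = {b}
FOLLOW(S) = {$}
Therefore, FOLLOW(S) = {$}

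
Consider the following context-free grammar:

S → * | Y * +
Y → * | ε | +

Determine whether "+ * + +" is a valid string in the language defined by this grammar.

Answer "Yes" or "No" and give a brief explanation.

No - no valid derivation exists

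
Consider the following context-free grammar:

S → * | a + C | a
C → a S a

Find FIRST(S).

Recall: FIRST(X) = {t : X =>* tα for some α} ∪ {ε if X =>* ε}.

We compute FIRST(S) using the standard algorithm.
FIRST(C) = {a}
FIRST(S) = {*, a}
Therefore, FIRST(S) = {*, a}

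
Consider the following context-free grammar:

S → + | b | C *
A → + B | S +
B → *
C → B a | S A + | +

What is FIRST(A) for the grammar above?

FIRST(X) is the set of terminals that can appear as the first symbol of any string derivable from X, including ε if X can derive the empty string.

We compute FIRST(A) using the standard algorithm.
FIRST(A) = {*, +, b}
FIRST(B) = {*}
FIRST(C) = {*, +, b}
FIRST(S) = {*, +, b}
Therefore, FIRST(A) = {*, +, b}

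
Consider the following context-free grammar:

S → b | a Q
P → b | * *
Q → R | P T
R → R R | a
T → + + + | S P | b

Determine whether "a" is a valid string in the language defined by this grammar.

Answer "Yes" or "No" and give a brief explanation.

No - no valid derivation exists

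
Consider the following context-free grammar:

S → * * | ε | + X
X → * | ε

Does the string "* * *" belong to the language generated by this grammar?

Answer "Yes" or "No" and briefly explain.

No - no valid derivation exists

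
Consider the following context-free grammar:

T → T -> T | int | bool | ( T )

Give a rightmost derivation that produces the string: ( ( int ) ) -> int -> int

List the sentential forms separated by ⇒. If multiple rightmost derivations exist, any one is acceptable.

T ⇒ T -> T ⇒ T -> T -> T ⇒ T -> T -> int ⇒ T -> int -> int ⇒ ( T ) -> int -> int ⇒ ( ( T ) ) -> int -> int ⇒ ( ( int ) ) -> int -> int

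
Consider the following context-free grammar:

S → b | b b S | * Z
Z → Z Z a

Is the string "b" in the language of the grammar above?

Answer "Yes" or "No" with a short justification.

Yes - a valid derivation exists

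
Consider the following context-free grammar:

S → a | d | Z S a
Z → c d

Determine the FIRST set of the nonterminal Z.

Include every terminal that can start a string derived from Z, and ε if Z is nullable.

We compute FIRST(Z) using the standard algorithm.
FIRST(S) = {a, c, d}
FIRST(Z) = {c}
Therefore, FIRST(Z) = {c}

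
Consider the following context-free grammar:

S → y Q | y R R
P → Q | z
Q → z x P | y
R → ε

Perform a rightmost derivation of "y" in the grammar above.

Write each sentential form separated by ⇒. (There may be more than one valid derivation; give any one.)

S ⇒ y R R ⇒ y R ⇒ y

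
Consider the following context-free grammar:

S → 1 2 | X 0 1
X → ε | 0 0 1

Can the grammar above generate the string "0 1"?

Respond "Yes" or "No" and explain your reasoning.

Yes - a valid derivation exists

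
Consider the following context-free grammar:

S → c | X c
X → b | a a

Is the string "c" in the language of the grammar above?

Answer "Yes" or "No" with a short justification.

Yes - a valid derivation exists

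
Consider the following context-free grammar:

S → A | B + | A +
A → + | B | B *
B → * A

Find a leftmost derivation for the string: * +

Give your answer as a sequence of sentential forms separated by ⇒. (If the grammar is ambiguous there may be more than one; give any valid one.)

S ⇒ A ⇒ B ⇒ * A ⇒ * +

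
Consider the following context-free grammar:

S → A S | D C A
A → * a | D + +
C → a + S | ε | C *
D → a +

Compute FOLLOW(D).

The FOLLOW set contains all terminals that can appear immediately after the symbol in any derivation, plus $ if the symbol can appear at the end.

We compute FOLLOW(D) using the standard algorithm.
FOLLOW(S) starts with {$}.
FIRST(A) = {*, a}
FIRST(C) = {*, a, ε}
FIRST(D) = {a}
FIRST(S) = {*, a}
FOLLOW(A) = {$, *, a}
FOLLOW(C) = {*, a}
FOLLOW(D) = {*, +, a}
FOLLOW(S) = {$, *, a}
Therefore, FOLLOW(D) = {*, +, a}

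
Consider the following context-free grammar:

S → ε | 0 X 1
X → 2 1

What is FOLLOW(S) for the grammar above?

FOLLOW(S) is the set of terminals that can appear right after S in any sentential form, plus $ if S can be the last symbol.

We compute FOLLOW(S) using the standard algorithm.
FOLLOW(S) starts with {$}.
FIRST(S) = {0, ε}
FIRST(X) = {2}
FOLLOW(S) = {$}
FOLLOW(X) = {1}
Therefore, FOLLOW(S) = {$}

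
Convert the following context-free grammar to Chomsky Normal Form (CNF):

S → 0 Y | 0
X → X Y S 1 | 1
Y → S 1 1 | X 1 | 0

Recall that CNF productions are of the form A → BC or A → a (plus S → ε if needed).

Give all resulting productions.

T0 → 0; S → 0; T1 → 1; X → 1; Y → 0; S → T0 Y; X → X X0; X0 → Y X1; X1 → S T1; Y → S X2; X2 → T1 T1; Y → X T1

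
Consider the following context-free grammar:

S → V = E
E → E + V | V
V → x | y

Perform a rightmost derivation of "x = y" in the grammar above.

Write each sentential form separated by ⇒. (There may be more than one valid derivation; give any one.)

S ⇒ V = E ⇒ V = V ⇒ V = y ⇒ x = y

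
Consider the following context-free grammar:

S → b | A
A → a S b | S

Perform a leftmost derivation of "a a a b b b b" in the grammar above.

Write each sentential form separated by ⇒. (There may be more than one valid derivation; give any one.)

S ⇒ A ⇒ a S b ⇒ a A b ⇒ a a S b b ⇒ a a A b b ⇒ a a a S b b b ⇒ a a a b b b b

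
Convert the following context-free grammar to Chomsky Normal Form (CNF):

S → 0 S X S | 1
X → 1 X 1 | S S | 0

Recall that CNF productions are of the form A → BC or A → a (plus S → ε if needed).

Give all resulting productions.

T0 → 0; S → 1; T1 → 1; X → 0; S → T0 X0; X0 → S X1; X1 → X S; X → T1 X2; X2 → X T1; X → S S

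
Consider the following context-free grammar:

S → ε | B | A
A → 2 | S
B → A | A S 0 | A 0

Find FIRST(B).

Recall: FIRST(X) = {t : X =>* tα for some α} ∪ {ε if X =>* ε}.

We compute FIRST(B) using the standard algorithm.
FIRST(A) = {0, 2, ε}
FIRST(B) = {0, 2, ε}
FIRST(S) = {0, 2, ε}
Therefore, FIRST(B) = {0, 2, ε}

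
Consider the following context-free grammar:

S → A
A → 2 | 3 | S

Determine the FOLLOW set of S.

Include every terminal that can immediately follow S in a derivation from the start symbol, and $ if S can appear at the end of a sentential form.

We compute FOLLOW(S) using the standard algorithm.
FOLLOW(S) starts with {$}.
FIRST(A) = {2, 3}
FIRST(S) = {2, 3}
FOLLOW(A) = {$}
FOLLOW(S) = {$}
Therefore, FOLLOW(S) = {$}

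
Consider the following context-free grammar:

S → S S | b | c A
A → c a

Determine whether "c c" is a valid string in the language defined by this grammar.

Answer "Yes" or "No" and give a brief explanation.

No - no valid derivation exists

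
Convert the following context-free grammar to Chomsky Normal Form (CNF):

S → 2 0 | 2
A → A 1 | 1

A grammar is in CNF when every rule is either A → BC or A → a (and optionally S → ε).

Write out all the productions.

T2 → 2; T0 → 0; S → 2; T1 → 1; A → 1; S → T2 T0; A → A T1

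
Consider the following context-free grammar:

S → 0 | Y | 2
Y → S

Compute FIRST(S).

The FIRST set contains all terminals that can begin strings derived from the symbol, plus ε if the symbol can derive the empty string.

We compute FIRST(S) using the standard algorithm.
FIRST(S) = {0, 2}
FIRST(Y) = {0, 2}
Therefore, FIRST(S) = {0, 2}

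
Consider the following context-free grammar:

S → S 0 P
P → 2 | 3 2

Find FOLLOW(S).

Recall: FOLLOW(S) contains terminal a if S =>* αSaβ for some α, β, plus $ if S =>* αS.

We compute FOLLOW(S) using the standard algorithm.
FOLLOW(S) starts with {$}.
FIRST(P) = {2, 3}
FIRST(S) = {}
FOLLOW(P) = {$, 0}
FOLLOW(S) = {$, 0}
Therefore, FOLLOW(S) = {$, 0}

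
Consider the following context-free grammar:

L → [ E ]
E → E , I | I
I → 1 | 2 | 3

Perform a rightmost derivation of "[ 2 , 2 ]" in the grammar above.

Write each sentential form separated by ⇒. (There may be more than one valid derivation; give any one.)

L ⇒ [ E ] ⇒ [ E , I ] ⇒ [ E , 2 ] ⇒ [ I , 2 ] ⇒ [ 2 , 2 ]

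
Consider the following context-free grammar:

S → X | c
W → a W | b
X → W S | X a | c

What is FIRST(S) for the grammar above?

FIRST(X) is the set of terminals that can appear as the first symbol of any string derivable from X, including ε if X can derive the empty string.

We compute FIRST(S) using the standard algorithm.
FIRST(S) = {a, b, c}
FIRST(W) = {a, b}
FIRST(X) = {a, b, c}
Therefore, FIRST(S) = {a, b, c}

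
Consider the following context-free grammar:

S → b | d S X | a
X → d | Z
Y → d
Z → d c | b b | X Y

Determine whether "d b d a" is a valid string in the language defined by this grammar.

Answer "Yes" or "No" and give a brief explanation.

No - no valid derivation exists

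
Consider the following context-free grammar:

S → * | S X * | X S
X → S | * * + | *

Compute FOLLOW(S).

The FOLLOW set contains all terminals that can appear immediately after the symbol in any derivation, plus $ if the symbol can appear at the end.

We compute FOLLOW(S) using the standard algorithm.
FOLLOW(S) starts with {$}.
FIRST(S) = {*}
FIRST(X) = {*}
FOLLOW(S) = {$, *}
FOLLOW(X) = {*}
Therefore, FOLLOW(S) = {$, *}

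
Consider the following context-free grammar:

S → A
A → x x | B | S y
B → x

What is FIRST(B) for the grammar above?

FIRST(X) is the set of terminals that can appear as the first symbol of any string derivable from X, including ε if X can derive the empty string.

We compute FIRST(B) using the standard algorithm.
FIRST(A) = {x}
FIRST(B) = {x}
FIRST(S) = {x}
Therefore, FIRST(B) = {x}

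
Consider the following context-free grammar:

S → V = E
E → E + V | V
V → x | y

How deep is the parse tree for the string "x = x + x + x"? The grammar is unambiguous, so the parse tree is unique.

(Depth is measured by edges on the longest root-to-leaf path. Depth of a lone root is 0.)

5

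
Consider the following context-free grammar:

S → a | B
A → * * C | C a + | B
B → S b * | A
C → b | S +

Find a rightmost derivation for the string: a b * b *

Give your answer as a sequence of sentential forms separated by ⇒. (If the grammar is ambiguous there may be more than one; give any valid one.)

S ⇒ B ⇒ S b * ⇒ B b * ⇒ S b * b * ⇒ a b * b *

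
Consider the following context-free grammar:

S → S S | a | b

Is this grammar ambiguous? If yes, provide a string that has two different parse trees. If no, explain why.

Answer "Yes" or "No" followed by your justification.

Yes - the string 'a a a b a' has two distinct leftmost derivations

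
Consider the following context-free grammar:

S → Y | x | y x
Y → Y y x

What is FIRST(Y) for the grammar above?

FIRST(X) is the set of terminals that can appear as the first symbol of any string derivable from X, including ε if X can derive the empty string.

We compute FIRST(Y) using the standard algorithm.
FIRST(S) = {x, y}
FIRST(Y) = {}
Therefore, FIRST(Y) = {}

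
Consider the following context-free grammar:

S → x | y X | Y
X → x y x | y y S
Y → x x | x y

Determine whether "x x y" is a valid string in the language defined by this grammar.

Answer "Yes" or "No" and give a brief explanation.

No - no valid derivation exists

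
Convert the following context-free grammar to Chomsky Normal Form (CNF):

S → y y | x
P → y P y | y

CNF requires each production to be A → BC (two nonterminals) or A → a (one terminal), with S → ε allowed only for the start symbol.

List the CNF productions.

TY → y; S → x; P → y; S → TY TY; P → TY X0; X0 → P TY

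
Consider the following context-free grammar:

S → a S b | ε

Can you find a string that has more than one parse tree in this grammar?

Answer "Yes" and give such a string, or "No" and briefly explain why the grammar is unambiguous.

No - the grammar is unambiguous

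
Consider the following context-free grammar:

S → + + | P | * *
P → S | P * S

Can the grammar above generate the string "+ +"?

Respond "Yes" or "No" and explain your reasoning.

Yes - a valid derivation exists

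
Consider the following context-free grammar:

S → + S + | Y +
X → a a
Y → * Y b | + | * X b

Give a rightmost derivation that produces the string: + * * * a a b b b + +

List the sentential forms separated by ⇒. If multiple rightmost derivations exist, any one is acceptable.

S ⇒ + S + ⇒ + Y + + ⇒ + * Y b + + ⇒ + * * Y b b + + ⇒ + * * * X b b b + + ⇒ + * * * a a b b b + +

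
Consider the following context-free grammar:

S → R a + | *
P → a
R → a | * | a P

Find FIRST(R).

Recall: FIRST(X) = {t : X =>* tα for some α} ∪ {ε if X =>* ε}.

We compute FIRST(R) using the standard algorithm.
FIRST(P) = {a}
FIRST(R) = {*, a}
FIRST(S) = {*, a}
Therefore, FIRST(R) = {*, a}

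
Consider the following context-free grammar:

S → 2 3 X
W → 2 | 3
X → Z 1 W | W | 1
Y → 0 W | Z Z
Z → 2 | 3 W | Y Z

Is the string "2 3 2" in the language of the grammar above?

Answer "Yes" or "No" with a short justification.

Yes - a valid derivation exists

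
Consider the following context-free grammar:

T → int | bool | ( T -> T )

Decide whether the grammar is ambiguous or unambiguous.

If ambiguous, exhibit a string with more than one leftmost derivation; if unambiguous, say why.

Unambiguous - every string in the language has a unique leftmost derivation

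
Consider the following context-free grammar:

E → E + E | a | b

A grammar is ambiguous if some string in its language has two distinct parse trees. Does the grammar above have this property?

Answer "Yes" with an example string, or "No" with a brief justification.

Yes - the string 'a + b + b + b' has two distinct parse trees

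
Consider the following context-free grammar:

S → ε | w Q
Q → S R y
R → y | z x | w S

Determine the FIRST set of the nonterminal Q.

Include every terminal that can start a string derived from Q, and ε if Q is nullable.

We compute FIRST(Q) using the standard algorithm.
FIRST(Q) = {w, y, z}
FIRST(R) = {w, y, z}
FIRST(S) = {w, ε}
Therefore, FIRST(Q) = {w, y, z}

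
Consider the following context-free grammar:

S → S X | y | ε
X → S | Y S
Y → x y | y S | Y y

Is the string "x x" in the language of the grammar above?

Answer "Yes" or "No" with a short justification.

No - no valid derivation exists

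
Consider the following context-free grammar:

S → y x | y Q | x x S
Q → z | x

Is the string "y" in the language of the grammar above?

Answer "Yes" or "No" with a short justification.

No - no valid derivation exists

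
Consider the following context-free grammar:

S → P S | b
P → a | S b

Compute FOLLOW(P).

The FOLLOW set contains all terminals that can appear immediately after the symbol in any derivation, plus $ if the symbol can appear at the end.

We compute FOLLOW(P) using the standard algorithm.
FOLLOW(S) starts with {$}.
FIRST(P) = {a, b}
FIRST(S) = {a, b}
FOLLOW(P) = {a, b}
FOLLOW(S) = {$, b}
Therefore, FOLLOW(P) = {a, b}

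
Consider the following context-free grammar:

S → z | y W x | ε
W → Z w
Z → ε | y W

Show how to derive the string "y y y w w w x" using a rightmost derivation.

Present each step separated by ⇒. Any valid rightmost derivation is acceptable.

S ⇒ y W x ⇒ y Z w x ⇒ y y W w x ⇒ y y Z w w x ⇒ y y y W w w x ⇒ y y y Z w w w x ⇒ y y y w w w x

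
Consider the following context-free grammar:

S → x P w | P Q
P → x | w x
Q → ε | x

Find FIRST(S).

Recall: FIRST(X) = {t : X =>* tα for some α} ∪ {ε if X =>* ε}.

We compute FIRST(S) using the standard algorithm.
FIRST(P) = {w, x}
FIRST(Q) = {x, ε}
FIRST(S) = {w, x}
Therefore, FIRST(S) = {w, x}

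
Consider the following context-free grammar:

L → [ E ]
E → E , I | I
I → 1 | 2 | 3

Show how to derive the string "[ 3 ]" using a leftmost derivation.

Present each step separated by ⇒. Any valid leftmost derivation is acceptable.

L ⇒ [ E ] ⇒ [ I ] ⇒ [ 3 ]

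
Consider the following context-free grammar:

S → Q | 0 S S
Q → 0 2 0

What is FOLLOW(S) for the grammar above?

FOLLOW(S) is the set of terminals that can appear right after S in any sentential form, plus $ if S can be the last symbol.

We compute FOLLOW(S) using the standard algorithm.
FOLLOW(S) starts with {$}.
FIRST(Q) = {0}
FIRST(S) = {0}
FOLLOW(Q) = {$, 0}
FOLLOW(S) = {$, 0}
Therefore, FOLLOW(S) = {$, 0}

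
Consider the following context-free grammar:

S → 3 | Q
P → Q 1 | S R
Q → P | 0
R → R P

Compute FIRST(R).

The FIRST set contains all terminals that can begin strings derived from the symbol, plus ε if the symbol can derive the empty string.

We compute FIRST(R) using the standard algorithm.
FIRST(P) = {0, 3}
FIRST(Q) = {0, 3}
FIRST(R) = {}
FIRST(S) = {0, 3}
Therefore, FIRST(R) = {}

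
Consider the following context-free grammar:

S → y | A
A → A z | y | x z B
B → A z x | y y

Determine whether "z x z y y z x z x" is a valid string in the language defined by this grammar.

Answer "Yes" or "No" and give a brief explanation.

No - no valid derivation exists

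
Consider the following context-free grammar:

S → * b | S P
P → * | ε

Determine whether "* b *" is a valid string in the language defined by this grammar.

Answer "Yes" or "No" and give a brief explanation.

Yes - a valid derivation exists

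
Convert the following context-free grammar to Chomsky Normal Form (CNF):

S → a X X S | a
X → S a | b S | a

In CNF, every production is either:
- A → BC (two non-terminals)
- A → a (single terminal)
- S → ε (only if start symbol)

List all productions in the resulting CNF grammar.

TA → a; S → a; TB → b; X → a; S → TA X0; X0 → X X1; X1 → X S; X → S TA; X → TB S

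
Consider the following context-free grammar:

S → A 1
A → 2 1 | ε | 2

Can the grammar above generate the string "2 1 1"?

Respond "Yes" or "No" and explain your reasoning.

Yes - a valid derivation exists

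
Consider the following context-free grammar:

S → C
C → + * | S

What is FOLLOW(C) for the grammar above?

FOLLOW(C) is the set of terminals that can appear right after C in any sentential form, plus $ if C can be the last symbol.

We compute FOLLOW(C) using the standard algorithm.
FOLLOW(S) starts with {$}.
FIRST(C) = {+}
FIRST(S) = {+}
FOLLOW(C) = {$}
FOLLOW(S) = {$}
Therefore, FOLLOW(C) = {$}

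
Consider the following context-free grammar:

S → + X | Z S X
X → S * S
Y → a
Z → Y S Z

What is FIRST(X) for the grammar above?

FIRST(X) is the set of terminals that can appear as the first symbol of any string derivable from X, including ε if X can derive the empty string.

We compute FIRST(X) using the standard algorithm.
FIRST(S) = {+, a}
FIRST(X) = {+, a}
FIRST(Y) = {a}
FIRST(Z) = {a}
Therefore, FIRST(X) = {+, a}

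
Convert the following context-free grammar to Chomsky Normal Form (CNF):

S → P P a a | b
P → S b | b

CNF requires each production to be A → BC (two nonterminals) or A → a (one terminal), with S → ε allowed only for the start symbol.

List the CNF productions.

TA → a; S → b; TB → b; P → b; S → P X0; X0 → P X1; X1 → TA TA; P → S TB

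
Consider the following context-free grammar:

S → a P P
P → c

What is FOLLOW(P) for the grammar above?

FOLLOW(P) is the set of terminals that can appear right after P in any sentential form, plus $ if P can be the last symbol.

We compute FOLLOW(P) using the standard algorithm.
FOLLOW(S) starts with {$}.
FIRST(P) = {c}
FIRST(S) = {a}
FOLLOW(P) = {$, c}
FOLLOW(S) = {$}
Therefore, FOLLOW(P) = {$, c}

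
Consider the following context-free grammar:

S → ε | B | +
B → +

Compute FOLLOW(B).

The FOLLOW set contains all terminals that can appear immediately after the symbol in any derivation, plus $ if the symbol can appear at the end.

We compute FOLLOW(B) using the standard algorithm.
FOLLOW(S) starts with {$}.
FIRST(B) = {+}
FIRST(S) = {+, ε}
FOLLOW(B) = {$}
FOLLOW(S) = {$}
Therefore, FOLLOW(B) = {$}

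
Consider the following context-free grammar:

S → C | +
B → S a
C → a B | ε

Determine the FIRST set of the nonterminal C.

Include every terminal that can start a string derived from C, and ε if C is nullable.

We compute FIRST(C) using the standard algorithm.
FIRST(B) = {+, a}
FIRST(C) = {a, ε}
FIRST(S) = {+, a, ε}
Therefore, FIRST(C) = {a, ε}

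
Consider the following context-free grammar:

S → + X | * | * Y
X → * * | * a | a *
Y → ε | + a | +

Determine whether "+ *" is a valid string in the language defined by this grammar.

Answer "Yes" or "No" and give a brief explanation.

No - no valid derivation exists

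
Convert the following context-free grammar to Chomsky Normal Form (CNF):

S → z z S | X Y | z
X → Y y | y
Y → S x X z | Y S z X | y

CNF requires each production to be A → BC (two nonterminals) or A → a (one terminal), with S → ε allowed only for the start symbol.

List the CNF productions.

TZ → z; S → z; TY → y; X → y; TX → x; Y → y; S → TZ X0; X0 → TZ S; S → X Y; X → Y TY; Y → S X1; X1 → TX X2; X2 → X TZ; Y → Y X3; X3 → S X4; X4 → TZ X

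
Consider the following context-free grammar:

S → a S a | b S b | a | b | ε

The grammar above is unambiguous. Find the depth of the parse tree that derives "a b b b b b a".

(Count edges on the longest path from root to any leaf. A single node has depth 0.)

4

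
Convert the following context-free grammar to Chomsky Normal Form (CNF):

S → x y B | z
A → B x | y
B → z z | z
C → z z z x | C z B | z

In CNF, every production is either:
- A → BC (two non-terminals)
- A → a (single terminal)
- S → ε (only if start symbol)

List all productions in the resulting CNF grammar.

TX → x; TY → y; S → z; A → y; TZ → z; B → z; C → z; S → TX X0; X0 → TY B; A → B TX; B → TZ TZ; C → TZ X1; X1 → TZ X2; X2 → TZ TX; C → C X3; X3 → TZ B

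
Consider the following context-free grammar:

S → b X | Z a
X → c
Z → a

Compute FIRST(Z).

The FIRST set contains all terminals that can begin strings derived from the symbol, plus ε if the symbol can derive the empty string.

We compute FIRST(Z) using the standard algorithm.
FIRST(S) = {a, b}
FIRST(X) = {c}
FIRST(Z) = {a}
Therefore, FIRST(Z) = {a}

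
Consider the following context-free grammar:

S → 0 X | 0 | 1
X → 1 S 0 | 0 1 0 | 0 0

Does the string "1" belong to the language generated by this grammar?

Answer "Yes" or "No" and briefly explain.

Yes - a valid derivation exists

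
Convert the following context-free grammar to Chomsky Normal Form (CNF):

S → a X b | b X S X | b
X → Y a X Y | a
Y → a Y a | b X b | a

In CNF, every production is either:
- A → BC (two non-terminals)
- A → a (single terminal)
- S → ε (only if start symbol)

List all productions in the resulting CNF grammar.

TA → a; TB → b; S → b; X → a; Y → a; S → TA X0; X0 → X TB; S → TB X1; X1 → X X2; X2 → S X; X → Y X3; X3 → TA X4; X4 → X Y; Y → TA X5; X5 → Y TA; Y → TB X6; X6 → X TB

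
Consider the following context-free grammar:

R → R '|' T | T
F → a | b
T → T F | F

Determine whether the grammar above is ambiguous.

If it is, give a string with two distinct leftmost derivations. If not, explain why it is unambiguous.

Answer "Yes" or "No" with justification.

No - the grammar is unambiguous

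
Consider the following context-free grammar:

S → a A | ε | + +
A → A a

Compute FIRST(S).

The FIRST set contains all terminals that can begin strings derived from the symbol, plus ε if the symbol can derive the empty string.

We compute FIRST(S) using the standard algorithm.
FIRST(A) = {}
FIRST(S) = {+, a, ε}
Therefore, FIRST(S) = {+, a, ε}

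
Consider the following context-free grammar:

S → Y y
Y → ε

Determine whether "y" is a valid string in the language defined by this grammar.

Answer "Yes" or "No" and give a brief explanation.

Yes - a valid derivation exists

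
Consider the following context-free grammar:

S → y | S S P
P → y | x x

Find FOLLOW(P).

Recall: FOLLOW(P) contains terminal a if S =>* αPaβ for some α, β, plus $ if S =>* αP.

We compute FOLLOW(P) using the standard algorithm.
FOLLOW(S) starts with {$}.
FIRST(P) = {x, y}
FIRST(S) = {y}
FOLLOW(P) = {$, x, y}
FOLLOW(S) = {$, x, y}
Therefore, FOLLOW(P) = {$, x, y}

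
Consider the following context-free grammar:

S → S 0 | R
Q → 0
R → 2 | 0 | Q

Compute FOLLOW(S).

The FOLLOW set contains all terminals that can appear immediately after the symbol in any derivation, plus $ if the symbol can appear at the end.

We compute FOLLOW(S) using the standard algorithm.
FOLLOW(S) starts with {$}.
FIRST(Q) = {0}
FIRST(R) = {0, 2}
FIRST(S) = {0, 2}
FOLLOW(Q) = {$, 0}
FOLLOW(R) = {$, 0}
FOLLOW(S) = {$, 0}
Therefore, FOLLOW(S) = {$, 0}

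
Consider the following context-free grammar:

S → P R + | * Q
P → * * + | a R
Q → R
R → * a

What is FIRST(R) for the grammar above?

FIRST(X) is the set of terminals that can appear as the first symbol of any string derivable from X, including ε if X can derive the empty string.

We compute FIRST(R) using the standard algorithm.
FIRST(P) = {*, a}
FIRST(Q) = {*}
FIRST(R) = {*}
FIRST(S) = {*, a}
Therefore, FIRST(R) = {*}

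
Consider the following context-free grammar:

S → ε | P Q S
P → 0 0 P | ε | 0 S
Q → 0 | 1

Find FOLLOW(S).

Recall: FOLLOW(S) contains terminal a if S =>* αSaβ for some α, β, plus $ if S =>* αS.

We compute FOLLOW(S) using the standard algorithm.
FOLLOW(S) starts with {$}.
FIRST(P) = {0, ε}
FIRST(Q) = {0, 1}
FIRST(S) = {0, 1, ε}
FOLLOW(P) = {0, 1}
FOLLOW(Q) = {$, 0, 1}
FOLLOW(S) = {$, 0, 1}
Therefore, FOLLOW(S) = {$, 0, 1}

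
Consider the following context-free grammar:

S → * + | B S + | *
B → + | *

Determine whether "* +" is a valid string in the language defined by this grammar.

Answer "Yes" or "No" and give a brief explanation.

Yes - a valid derivation exists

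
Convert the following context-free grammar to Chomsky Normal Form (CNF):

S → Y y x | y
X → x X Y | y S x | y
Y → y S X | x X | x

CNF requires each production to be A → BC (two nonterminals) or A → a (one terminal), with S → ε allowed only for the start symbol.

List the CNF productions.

TY → y; TX → x; S → y; X → y; Y → x; S → Y X0; X0 → TY TX; X → TX X1; X1 → X Y; X → TY X2; X2 → S TX; Y → TY X3; X3 → S X; Y → TX X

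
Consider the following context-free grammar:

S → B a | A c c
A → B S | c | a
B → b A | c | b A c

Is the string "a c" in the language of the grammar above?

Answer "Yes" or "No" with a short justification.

No - no valid derivation exists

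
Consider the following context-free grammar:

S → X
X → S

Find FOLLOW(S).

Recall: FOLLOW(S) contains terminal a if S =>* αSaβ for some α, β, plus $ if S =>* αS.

We compute FOLLOW(S) using the standard algorithm.
FOLLOW(S) starts with {$}.
FIRST(S) = {}
FIRST(X) = {}
FOLLOW(S) = {$}
FOLLOW(X) = {$}
Therefore, FOLLOW(S) = {$}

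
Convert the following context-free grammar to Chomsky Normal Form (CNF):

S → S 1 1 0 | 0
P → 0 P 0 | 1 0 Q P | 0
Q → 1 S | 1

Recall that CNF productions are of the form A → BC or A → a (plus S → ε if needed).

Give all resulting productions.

T1 → 1; T0 → 0; S → 0; P → 0; Q → 1; S → S X0; X0 → T1 X1; X1 → T1 T0; P → T0 X2; X2 → P T0; P → T1 X3; X3 → T0 X4; X4 → Q P; Q → T1 S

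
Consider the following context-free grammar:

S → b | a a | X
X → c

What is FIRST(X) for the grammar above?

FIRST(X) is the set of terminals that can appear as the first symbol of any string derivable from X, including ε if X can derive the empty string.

We compute FIRST(X) using the standard algorithm.
FIRST(S) = {a, b, c}
FIRST(X) = {c}
Therefore, FIRST(X) = {c}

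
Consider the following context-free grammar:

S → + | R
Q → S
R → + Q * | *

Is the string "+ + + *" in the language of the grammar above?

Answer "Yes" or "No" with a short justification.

No - no valid derivation exists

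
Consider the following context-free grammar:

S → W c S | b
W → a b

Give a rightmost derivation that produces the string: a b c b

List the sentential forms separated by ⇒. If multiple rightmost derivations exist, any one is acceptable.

S ⇒ W c S ⇒ W c b ⇒ a b c b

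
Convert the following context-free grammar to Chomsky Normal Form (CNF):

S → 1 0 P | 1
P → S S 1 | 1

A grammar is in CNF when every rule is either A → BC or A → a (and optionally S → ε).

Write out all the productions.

T1 → 1; T0 → 0; S → 1; P → 1; S → T1 X0; X0 → T0 P; P → S X1; X1 → S T1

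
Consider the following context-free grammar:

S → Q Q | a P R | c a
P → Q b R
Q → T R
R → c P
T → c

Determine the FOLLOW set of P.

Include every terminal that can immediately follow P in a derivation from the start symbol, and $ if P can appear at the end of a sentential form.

We compute FOLLOW(P) using the standard algorithm.
FOLLOW(S) starts with {$}.
FIRST(P) = {c}
FIRST(Q) = {c}
FIRST(R) = {c}
FIRST(S) = {a, c}
FIRST(T) = {c}
FOLLOW(P) = {$, b, c}
FOLLOW(Q) = {$, b, c}
FOLLOW(R) = {$, b, c}
FOLLOW(S) = {$}
FOLLOW(T) = {c}
Therefore, FOLLOW(P) = {$, b, c}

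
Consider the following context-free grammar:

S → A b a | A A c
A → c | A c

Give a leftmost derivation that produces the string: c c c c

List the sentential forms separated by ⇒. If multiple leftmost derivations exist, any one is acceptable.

S ⇒ A A c ⇒ c A c ⇒ c A c c ⇒ c c c c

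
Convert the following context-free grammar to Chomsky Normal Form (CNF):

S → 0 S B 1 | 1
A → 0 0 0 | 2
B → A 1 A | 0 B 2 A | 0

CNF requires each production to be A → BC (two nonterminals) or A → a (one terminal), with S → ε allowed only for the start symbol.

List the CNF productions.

T0 → 0; T1 → 1; S → 1; A → 2; T2 → 2; B → 0; S → T0 X0; X0 → S X1; X1 → B T1; A → T0 X2; X2 → T0 T0; B → A X3; X3 → T1 A; B → T0 X4; X4 → B X5; X5 → T2 A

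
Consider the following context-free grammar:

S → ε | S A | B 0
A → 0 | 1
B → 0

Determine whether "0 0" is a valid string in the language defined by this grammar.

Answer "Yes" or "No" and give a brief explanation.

Yes - a valid derivation exists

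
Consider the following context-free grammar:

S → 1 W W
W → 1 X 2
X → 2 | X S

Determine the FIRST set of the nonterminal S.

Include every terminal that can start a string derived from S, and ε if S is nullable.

We compute FIRST(S) using the standard algorithm.
FIRST(S) = {1}
FIRST(W) = {1}
FIRST(X) = {2}
Therefore, FIRST(S) = {1}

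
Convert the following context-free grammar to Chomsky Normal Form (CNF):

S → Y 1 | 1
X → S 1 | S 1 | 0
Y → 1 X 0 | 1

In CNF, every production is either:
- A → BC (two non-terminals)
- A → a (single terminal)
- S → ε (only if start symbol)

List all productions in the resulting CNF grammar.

T1 → 1; S → 1; X → 0; T0 → 0; Y → 1; S → Y T1; X → S T1; X → S T1; Y → T1 X0; X0 → X T0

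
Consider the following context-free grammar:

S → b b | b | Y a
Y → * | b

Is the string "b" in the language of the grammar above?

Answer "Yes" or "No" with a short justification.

Yes - a valid derivation exists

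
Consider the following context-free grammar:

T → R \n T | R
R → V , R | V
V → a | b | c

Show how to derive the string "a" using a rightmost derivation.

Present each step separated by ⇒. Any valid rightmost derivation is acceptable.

T ⇒ R ⇒ V ⇒ a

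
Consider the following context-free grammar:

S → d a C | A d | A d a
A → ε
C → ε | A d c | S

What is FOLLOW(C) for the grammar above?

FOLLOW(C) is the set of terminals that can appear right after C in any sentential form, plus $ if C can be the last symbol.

We compute FOLLOW(C) using the standard algorithm.
FOLLOW(S) starts with {$}.
FIRST(A) = {ε}
FIRST(C) = {d, ε}
FIRST(S) = {d}
FOLLOW(A) = {d}
FOLLOW(C) = {$}
FOLLOW(S) = {$}
Therefore, FOLLOW(C) = {$}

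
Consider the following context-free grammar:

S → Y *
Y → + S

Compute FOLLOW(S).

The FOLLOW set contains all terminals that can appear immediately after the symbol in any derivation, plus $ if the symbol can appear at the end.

We compute FOLLOW(S) using the standard algorithm.
FOLLOW(S) starts with {$}.
FIRST(S) = {+}
FIRST(Y) = {+}
FOLLOW(S) = {$, *}
FOLLOW(Y) = {*}
Therefore, FOLLOW(S) = {$, *}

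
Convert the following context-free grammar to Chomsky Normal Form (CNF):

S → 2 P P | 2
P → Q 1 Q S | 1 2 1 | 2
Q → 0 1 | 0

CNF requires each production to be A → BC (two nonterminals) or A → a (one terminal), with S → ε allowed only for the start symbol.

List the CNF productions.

T2 → 2; S → 2; T1 → 1; P → 2; T0 → 0; Q → 0; S → T2 X0; X0 → P P; P → Q X1; X1 → T1 X2; X2 → Q S; P → T1 X3; X3 → T2 T1; Q → T0 T1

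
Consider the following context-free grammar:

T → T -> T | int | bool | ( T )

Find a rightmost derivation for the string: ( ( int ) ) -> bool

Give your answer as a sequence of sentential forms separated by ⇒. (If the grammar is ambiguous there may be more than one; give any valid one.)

T ⇒ T -> T ⇒ T -> bool ⇒ ( T ) -> bool ⇒ ( ( T ) ) -> bool ⇒ ( ( int ) ) -> bool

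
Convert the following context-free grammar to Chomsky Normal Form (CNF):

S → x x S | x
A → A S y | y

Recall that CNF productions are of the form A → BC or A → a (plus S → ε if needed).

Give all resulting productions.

TX → x; S → x; TY → y; A → y; S → TX X0; X0 → TX S; A → A X1; X1 → S TY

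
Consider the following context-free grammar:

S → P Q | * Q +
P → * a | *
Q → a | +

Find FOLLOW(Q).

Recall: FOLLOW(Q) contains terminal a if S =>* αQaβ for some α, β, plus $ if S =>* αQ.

We compute FOLLOW(Q) using the standard algorithm.
FOLLOW(S) starts with {$}.
FIRST(P) = {*}
FIRST(Q) = {+, a}
FIRST(S) = {*}
FOLLOW(P) = {+, a}
FOLLOW(Q) = {$, +}
FOLLOW(S) = {$}
Therefore, FOLLOW(Q) = {$, +}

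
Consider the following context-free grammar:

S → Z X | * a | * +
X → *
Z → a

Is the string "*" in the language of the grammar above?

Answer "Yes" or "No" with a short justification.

No - no valid derivation exists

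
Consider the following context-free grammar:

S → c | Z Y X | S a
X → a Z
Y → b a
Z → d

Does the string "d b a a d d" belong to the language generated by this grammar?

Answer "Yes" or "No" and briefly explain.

No - no valid derivation exists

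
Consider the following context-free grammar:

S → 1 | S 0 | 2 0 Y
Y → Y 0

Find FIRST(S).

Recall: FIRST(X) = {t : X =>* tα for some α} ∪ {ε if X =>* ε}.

We compute FIRST(S) using the standard algorithm.
FIRST(S) = {1, 2}
FIRST(Y) = {}
Therefore, FIRST(S) = {1, 2}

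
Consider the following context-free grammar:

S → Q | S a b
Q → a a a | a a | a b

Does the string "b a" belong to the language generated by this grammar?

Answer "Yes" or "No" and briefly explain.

No - no valid derivation exists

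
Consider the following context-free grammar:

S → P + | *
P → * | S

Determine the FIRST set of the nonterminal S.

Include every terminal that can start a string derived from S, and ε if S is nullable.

We compute FIRST(S) using the standard algorithm.
FIRST(P) = {*}
FIRST(S) = {*}
Therefore, FIRST(S) = {*}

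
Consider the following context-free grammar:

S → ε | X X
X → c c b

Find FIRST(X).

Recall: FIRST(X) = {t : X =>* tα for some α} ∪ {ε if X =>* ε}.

We compute FIRST(X) using the standard algorithm.
FIRST(S) = {c, ε}
FIRST(X) = {c}
Therefore, FIRST(X) = {c}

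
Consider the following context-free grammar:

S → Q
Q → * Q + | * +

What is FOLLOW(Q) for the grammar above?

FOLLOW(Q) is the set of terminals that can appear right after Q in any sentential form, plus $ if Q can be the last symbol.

We compute FOLLOW(Q) using the standard algorithm.
FOLLOW(S) starts with {$}.
FIRST(Q) = {*}
FIRST(S) = {*}
FOLLOW(Q) = {$, +}
FOLLOW(S) = {$}
Therefore, FOLLOW(Q) = {$, +}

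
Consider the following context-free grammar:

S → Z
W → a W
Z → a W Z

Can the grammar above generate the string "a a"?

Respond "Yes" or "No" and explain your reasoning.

No - no valid derivation exists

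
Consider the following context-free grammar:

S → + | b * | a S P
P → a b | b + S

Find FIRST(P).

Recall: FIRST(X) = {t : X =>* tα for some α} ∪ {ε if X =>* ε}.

We compute FIRST(P) using the standard algorithm.
FIRST(P) = {a, b}
FIRST(S) = {+, a, b}
Therefore, FIRST(P) = {a, b}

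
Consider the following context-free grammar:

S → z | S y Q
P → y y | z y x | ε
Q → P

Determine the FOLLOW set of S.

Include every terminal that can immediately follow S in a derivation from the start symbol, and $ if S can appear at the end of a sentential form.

We compute FOLLOW(S) using the standard algorithm.
FOLLOW(S) starts with {$}.
FIRST(P) = {y, z, ε}
FIRST(Q) = {y, z, ε}
FIRST(S) = {z}
FOLLOW(P) = {$, y}
FOLLOW(Q) = {$, y}
FOLLOW(S) = {$, y}
Therefore, FOLLOW(S) = {$, y}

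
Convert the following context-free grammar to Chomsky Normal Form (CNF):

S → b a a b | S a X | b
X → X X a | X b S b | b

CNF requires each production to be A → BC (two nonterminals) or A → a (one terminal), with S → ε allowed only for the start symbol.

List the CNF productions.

TB → b; TA → a; S → b; X → b; S → TB X0; X0 → TA X1; X1 → TA TB; S → S X2; X2 → TA X; X → X X3; X3 → X TA; X → X X4; X4 → TB X5; X5 → S TB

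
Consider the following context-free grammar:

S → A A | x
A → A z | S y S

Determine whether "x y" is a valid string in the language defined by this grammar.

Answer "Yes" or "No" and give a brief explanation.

No - no valid derivation exists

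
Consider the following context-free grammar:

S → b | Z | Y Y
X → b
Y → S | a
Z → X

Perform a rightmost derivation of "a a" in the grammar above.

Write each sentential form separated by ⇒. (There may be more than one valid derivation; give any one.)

S ⇒ Y Y ⇒ Y a ⇒ a a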